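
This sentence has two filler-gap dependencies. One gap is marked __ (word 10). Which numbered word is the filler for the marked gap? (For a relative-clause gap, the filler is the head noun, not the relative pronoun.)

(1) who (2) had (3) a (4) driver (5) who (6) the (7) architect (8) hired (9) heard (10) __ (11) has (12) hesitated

1

The marked gap is the subject of "hesitated".
Its filler is the fronted wh-phrase "who", at word 1.
(The other dependency links word 4 to a gap after word 8.)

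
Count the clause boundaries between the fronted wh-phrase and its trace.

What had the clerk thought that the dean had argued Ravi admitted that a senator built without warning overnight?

"what" is extracted from the object of "built".
Boundaries crossed, outermost first: [that], [Ø], [that] — 3 in total.

3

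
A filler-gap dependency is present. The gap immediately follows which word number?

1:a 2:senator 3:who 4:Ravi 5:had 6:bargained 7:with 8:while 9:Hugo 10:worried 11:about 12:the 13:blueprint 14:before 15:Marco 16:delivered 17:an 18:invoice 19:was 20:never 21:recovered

The displaced element is "a senator" (word 2).
It functions as the object of the preposition "with" of "bargained", so the gap sits immediately after word 7 ("with").
Base order: Ravi had bargained with a senator while Hugo worried about the blueprint before Marco delivered an invoice.

7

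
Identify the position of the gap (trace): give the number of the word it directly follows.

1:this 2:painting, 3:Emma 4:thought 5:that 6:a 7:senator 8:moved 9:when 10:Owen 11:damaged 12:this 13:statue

8

The displaced element is "this painting" (word 2).
It is linked across 1 clause boundary (that).
It functions as the direct object of "moved", so the gap sits immediately after word 8 ("moved").
Base order: Emma thought that a senator moved this painting when Owen damaged this statue.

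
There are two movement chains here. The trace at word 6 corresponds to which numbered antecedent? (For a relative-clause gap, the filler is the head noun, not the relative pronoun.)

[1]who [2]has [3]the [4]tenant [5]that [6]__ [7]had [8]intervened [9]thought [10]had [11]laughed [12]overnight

The marked gap is inside the relative clause, the subject of "intervened".
Its filler is the head noun "tenant" (via "that"), at word 4.
(The other dependency links word 1 to a gap after word 9.)

4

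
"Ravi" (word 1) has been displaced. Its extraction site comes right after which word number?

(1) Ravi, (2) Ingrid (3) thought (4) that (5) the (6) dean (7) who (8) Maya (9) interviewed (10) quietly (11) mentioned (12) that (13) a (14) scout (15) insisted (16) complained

The displaced element is "Ravi" (word 1).
It is linked across 3 clause boundaries (that → that → Ø).
It functions as the subject of "complained", so the gap sits immediately after word 15 ("insisted").
Base order: Ingrid thought that the dean who Maya interviewed quietly mentioned that a scout insisted that Ravi complained.

15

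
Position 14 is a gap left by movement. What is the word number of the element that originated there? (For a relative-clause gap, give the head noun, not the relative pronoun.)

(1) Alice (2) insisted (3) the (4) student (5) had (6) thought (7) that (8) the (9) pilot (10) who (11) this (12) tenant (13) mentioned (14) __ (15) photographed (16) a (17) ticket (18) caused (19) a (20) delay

The gap at 14 is the subject of "photographed", inside a relative clause.
The relative pronoun is "who" (word 10); it is bound by the head noun immediately before it.
Its filler is the head noun "pilot", at word 9.

9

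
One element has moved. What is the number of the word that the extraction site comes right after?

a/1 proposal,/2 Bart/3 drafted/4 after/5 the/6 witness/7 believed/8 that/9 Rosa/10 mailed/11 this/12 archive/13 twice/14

4

The displaced element is "a proposal" (word 2).
It functions as the direct object of "drafted", so the gap sits immediately after word 4 ("drafted").
Base order: Bart drafted a proposal after the witness believed that Rosa mailed this archive twice.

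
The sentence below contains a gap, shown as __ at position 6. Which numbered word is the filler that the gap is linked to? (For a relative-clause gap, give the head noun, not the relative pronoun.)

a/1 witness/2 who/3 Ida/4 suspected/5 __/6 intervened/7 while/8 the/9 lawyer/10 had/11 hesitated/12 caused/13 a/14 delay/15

The gap at 6 is the subject of "intervened", inside a relative clause.
The relative pronoun is "who" (word 3); it is bound by the head noun immediately before it.
Its filler is the head noun "witness", at word 2.

2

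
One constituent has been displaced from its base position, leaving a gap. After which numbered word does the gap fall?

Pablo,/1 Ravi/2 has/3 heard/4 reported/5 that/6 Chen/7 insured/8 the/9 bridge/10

The displaced element is "Pablo" (word 1).
It is linked across 1 clause boundary (Ø).
It functions as the subject of "reported", so the gap sits immediately after word 4 ("heard").
Base order: Ravi has heard that Pablo reported that Chen insured the bridge.

4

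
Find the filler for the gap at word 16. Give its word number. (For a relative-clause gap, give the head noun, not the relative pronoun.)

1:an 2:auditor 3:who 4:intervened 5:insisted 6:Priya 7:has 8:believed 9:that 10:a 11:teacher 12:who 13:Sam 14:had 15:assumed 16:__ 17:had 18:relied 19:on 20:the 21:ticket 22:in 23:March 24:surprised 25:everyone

The gap at 16 is the subject of "relied", inside a relative clause.
The relative pronoun is "who" (word 12); it is bound by the head noun immediately before it.
Its filler is the head noun "teacher", at word 11.

11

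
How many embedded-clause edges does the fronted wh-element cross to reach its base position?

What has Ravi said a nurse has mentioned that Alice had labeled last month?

"what" is extracted from the object of "labeled".
Boundaries crossed, outermost first: [Ø], [that] — 2 in total.

2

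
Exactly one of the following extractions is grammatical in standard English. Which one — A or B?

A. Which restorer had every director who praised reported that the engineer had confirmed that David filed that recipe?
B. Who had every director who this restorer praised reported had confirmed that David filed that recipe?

B

In A, the wh-phrase is extracted from inside a complex-NP island (relative clause) (introduced by "who"), which blocks movement.
In B, the extraction path crosses only that-complement boundaries, which are transparent.
So B is grammatical.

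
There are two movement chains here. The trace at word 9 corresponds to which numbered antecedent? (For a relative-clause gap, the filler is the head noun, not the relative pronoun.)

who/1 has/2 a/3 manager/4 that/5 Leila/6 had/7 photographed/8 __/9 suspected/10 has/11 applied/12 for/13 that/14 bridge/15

4

The marked gap is inside the relative clause, the direct object of "photographed".
Its filler is the head noun "manager" (via "that"), at word 4.
(The other dependency links word 1 to a gap after word 10.)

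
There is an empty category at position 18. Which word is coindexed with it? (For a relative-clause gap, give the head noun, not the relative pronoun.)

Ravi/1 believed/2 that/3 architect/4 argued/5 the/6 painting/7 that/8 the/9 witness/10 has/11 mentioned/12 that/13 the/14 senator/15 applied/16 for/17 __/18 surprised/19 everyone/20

7

The gap at 18 is the prepositional object of "applied", inside a relative clause.
The relative pronoun is "that" (word 8); it is bound by the head noun immediately before it.
Its filler is the head noun "painting", at word 7.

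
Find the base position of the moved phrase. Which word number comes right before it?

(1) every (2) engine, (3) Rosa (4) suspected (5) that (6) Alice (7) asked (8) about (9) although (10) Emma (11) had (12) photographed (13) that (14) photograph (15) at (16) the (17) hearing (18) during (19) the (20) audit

The displaced element is "every engine" (word 2).
It is linked across 1 clause boundary (that).
It functions as the object of the preposition "about" of "asked", so the gap sits immediately after word 8 ("about").
Base order: Rosa suspected that Alice asked about every engine although Emma had photographed that photograph at the hearing during the audit.

8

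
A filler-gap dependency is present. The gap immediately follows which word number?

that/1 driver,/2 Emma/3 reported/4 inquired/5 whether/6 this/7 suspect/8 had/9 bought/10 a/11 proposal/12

The displaced element is "that driver" (word 2).
It is linked across 1 clause boundary (Ø).
It functions as the subject of "inquired", so the gap sits immediately after word 4 ("reported").
Base order: Emma reported that driver inquired whether this suspect had bought a proposal.

4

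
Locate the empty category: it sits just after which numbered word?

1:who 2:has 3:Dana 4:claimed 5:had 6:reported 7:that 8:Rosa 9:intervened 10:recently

4

The displaced element is "who" (word 1).
It is linked across 1 clause boundary (Ø).
It functions as the subject of "reported", so the gap sits immediately after word 4 ("claimed").
Base order: Dana has claimed that who had reported that Rosa intervened recently.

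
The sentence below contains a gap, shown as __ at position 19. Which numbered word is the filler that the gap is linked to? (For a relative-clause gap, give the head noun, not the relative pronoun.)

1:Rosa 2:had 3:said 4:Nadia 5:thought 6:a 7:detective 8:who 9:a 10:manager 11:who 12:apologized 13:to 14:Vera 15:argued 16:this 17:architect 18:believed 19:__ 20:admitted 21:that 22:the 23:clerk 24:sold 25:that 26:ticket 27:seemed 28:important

The gap at 19 is the subject of "admitted", inside a relative clause.
The relative pronoun is "who" (word 8); it is bound by the head noun immediately before it.
Its filler is the head noun "detective", at word 7.

7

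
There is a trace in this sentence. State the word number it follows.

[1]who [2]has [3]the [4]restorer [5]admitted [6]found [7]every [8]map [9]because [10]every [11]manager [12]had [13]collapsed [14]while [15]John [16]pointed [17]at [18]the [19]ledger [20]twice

5

The displaced element is "who" (word 1).
It is linked across 1 clause boundary (Ø).
It functions as the subject of "found", so the gap sits immediately after word 5 ("admitted").
Base order: The restorer has admitted that who found every map because every manager had collapsed while John pointed at the ledger twice.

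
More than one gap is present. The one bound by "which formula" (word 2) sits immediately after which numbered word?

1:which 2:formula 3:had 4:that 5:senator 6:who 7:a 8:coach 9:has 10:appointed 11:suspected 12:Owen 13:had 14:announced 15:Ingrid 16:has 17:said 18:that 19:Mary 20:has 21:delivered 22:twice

21

The displaced element is "which formula" (word 2).
It is linked across 3 clause boundaries (Ø → Ø → that).
It functions as the direct object of "delivered", so the gap sits immediately after word 21 ("delivered").
Base order: That senator who a coach has appointed had suspected Owen had announced Ingrid has said that Mary has delivered which formula twice.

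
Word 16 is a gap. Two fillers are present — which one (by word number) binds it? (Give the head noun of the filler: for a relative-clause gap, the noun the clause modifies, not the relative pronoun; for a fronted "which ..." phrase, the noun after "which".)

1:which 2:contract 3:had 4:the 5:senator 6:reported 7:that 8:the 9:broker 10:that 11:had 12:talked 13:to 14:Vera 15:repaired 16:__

2

The marked gap is the direct object of "repaired".
Its filler is the fronted wh-phrase "which contract", at word 2.
(The other dependency links word 9 to a gap after word 10.)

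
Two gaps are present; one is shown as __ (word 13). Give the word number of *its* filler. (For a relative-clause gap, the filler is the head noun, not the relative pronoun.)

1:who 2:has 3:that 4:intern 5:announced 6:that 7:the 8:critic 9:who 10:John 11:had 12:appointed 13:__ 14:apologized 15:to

The marked gap is inside the relative clause, the direct object of "appointed".
Its filler is the head noun "critic" (via "who"), at word 8.
(The other dependency links word 1 to a gap after word 15.)

8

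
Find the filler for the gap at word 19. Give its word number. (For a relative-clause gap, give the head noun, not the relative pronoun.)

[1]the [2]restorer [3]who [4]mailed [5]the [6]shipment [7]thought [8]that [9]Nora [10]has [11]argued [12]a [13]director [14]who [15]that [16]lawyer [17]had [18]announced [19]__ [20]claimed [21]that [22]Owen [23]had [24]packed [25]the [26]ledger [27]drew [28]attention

13

The gap at 19 is the subject of "claimed", inside a relative clause.
The relative pronoun is "who" (word 14); it is bound by the head noun immediately before it.
Its filler is the head noun "director", at word 13.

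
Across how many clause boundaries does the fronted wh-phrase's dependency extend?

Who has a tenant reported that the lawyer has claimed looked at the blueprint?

"who" is extracted from the subject of "looked".
Boundaries crossed, outermost first: [that], [Ø] — 2 in total.

2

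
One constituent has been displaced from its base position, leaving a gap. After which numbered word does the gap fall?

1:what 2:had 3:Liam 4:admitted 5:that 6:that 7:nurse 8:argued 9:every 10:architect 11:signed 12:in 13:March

11

The displaced element is "what" (word 1).
It is linked across 2 clause boundaries (that → Ø).
It functions as the direct object of "signed", so the gap sits immediately after word 11 ("signed").
Base order: Liam had admitted that that nurse argued every architect signed what in March.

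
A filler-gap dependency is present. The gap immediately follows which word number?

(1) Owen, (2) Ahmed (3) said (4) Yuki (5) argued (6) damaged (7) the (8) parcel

The displaced element is "Owen" (word 1).
It is linked across 2 clause boundaries (Ø → Ø).
It functions as the subject of "damaged", so the gap sits immediately after word 5 ("argued").
Base order: Ahmed said Yuki argued Owen damaged the parcel.

5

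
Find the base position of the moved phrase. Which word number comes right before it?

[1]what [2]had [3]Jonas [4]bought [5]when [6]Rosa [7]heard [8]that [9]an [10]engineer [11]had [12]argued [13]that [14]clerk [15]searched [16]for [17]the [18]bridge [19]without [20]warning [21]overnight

4

The displaced element is "what" (word 1).
It functions as the direct object of "bought", so the gap sits immediately after word 4 ("bought").
Base order: Jonas had bought what when Rosa heard that an engineer had argued that clerk searched for the bridge without warning overnight.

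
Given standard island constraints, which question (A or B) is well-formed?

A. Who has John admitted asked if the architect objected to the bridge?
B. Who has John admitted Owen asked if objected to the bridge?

A

In B, the wh-phrase is extracted from inside a wh-island (introduced by "if"), which blocks movement.
In A, the extraction path crosses only that-complement boundaries, which are transparent.
So A is grammatical.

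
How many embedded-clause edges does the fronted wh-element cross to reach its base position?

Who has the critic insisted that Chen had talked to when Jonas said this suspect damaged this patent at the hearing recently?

1

"who" is extracted from the PP object of "talked".
Boundaries crossed, outermost first: [that] — 1 in total.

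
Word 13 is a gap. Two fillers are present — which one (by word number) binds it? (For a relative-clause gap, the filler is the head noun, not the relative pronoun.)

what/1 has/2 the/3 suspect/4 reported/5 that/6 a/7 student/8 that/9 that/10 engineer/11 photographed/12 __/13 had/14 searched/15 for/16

The marked gap is inside the relative clause, the direct object of "photographed".
Its filler is the head noun "student" (via "that"), at word 8.
(The other dependency links word 1 to a gap after word 16.)

8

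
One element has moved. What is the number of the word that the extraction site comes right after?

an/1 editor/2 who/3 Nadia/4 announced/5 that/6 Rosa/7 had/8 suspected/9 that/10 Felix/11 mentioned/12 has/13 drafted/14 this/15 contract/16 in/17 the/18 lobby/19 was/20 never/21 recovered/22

12

The displaced element is "an editor" (word 2).
It is linked across 3 clause boundaries (that → that → Ø).
It functions as the subject of "drafted", so the gap sits immediately after word 12 ("mentioned").
Base order: Nadia announced that Rosa had suspected that Felix mentioned an editor has drafted this contract in the lobby.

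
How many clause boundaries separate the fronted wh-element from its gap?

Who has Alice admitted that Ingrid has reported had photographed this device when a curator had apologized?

"who" is extracted from the subject of "photographed".
Boundaries crossed, outermost first: [that], [Ø] — 2 in total.

2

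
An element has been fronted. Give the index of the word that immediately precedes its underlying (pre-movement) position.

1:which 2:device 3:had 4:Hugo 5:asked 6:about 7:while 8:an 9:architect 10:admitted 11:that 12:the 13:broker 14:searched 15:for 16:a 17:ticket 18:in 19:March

6

The displaced element is "which device" (word 2).
It functions as the object of the preposition "about" of "asked", so the gap sits immediately after word 6 ("about").
Base order: Hugo had asked about which device while an architect admitted that the broker searched for a ticket in March.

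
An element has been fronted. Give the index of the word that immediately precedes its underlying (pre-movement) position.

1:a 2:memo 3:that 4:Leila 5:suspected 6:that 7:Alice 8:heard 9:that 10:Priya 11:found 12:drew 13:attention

The displaced element is "a memo" (word 2).
It is linked across 2 clause boundaries (that → that).
It functions as the direct object of "found", so the gap sits immediately after word 11 ("found").
Base order: Leila suspected that Alice heard that Priya found a memo.

11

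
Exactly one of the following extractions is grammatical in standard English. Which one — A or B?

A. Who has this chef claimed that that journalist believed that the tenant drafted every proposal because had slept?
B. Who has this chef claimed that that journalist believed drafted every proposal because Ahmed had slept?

B

In A, the wh-phrase is extracted from inside an adjunct island (introduced by "because"), which blocks movement.
In B, the extraction path crosses only that-complement boundaries, which are transparent.
So B is grammatical.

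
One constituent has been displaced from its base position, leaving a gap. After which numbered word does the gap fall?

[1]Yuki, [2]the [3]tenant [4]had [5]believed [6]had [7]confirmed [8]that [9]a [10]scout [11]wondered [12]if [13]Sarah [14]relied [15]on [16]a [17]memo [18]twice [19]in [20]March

The displaced element is "Yuki" (word 1).
It is linked across 1 clause boundary (Ø).
It functions as the subject of "confirmed", so the gap sits immediately after word 5 ("believed").
Base order: The tenant had believed Yuki had confirmed that a scout wondered if Sarah relied on a memo twice in March.

5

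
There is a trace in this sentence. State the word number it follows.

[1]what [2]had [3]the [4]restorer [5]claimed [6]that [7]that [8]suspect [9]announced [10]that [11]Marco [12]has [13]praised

The displaced element is "what" (word 1).
It is linked across 2 clause boundaries (that → that).
It functions as the direct object of "praised", so the gap sits immediately after word 13 ("praised").
Base order: The restorer had claimed that that suspect announced that Marco has praised what.

13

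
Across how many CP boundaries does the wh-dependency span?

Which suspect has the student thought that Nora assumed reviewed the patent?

2

"which suspect" is extracted from the subject of "reviewed".
Boundaries crossed, outermost first: [that], [Ø] — 2 in total.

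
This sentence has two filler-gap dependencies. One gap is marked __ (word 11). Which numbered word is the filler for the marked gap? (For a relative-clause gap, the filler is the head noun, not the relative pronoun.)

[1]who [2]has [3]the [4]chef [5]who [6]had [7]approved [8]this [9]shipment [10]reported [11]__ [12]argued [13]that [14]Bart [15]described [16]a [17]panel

1

The marked gap is the subject of "argued".
Its filler is the fronted wh-phrase "who", at word 1.
(The other dependency links word 4 to a gap after word 5.)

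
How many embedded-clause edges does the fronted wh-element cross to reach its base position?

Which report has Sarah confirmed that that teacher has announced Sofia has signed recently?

2

"which report" is extracted from the object of "signed".
Boundaries crossed, outermost first: [that], [Ø] — 2 in total.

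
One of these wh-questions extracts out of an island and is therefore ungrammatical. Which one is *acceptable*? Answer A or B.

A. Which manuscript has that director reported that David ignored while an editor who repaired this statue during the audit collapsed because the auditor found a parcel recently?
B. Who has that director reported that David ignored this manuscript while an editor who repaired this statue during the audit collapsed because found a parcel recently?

A

In B, the wh-phrase is extracted from inside an adjunct island (introduced by "while"), which blocks movement.
In A, the extraction path crosses only that-complement boundaries, which are transparent.
So A is grammatical.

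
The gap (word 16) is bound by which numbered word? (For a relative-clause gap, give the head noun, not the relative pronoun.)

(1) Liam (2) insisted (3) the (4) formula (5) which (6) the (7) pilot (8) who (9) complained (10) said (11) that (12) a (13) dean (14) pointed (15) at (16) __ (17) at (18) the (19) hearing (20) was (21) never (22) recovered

4

The gap at 16 is the prepositional object of "pointed", inside a relative clause.
The relative pronoun is "which" (word 5); it is bound by the head noun immediately before it.
Its filler is the head noun "formula", at word 4.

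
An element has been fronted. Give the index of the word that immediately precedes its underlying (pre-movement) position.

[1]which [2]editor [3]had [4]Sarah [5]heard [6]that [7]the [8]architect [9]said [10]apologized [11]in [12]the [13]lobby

9

The displaced element is "which editor" (word 2).
It is linked across 2 clause boundaries (that → Ø).
It functions as the subject of "apologized", so the gap sits immediately after word 9 ("said").
Base order: Sarah had heard that the architect said which editor apologized in the lobby.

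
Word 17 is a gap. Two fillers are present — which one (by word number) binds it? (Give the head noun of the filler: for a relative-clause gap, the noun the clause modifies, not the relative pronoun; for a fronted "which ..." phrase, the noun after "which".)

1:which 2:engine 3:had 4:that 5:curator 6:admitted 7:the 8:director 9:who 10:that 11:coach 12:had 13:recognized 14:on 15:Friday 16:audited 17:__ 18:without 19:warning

The marked gap is the direct object of "audited".
Its filler is the fronted wh-phrase "which engine", at word 2.
(The other dependency links word 8 to a gap after word 13.)

2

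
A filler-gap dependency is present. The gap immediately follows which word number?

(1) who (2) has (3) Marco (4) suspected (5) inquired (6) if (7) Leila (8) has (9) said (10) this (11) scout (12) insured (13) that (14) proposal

4

The displaced element is "who" (word 1).
It is linked across 1 clause boundary (Ø).
It functions as the subject of "inquired", so the gap sits immediately after word 4 ("suspected").
Base order: Marco has suspected that who inquired if Leila has said this scout insured that proposal.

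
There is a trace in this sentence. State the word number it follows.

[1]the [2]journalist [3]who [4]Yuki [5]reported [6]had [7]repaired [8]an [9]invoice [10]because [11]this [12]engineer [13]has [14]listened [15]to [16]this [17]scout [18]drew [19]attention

5

The displaced element is "the journalist" (word 2).
It is linked across 1 clause boundary (Ø).
It functions as the subject of "repaired", so the gap sits immediately after word 5 ("reported").
Base order: Yuki reported that the journalist had repaired an invoice because this engineer has listened to this scout.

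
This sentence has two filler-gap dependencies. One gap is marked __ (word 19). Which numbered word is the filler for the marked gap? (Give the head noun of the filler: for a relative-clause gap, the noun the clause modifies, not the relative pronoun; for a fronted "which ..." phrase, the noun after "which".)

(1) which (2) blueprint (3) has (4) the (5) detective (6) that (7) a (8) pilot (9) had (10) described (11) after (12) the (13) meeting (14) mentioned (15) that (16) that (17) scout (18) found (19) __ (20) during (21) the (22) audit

The marked gap is the direct object of "found".
Its filler is the fronted wh-phrase "which blueprint", at word 2.
(The other dependency links word 5 to a gap after word 10.)

2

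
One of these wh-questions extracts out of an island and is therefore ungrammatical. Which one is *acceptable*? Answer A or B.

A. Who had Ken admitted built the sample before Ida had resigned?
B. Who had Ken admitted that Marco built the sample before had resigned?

In B, the wh-phrase is extracted from inside an adjunct island (introduced by "before"), which blocks movement.
In A, the extraction path crosses only that-complement boundaries, which are transparent.
So A is grammatical.

A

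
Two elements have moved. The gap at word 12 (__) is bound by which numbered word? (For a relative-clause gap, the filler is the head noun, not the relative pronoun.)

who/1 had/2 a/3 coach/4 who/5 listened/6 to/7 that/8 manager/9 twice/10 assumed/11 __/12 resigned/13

The marked gap is the subject of "resigned".
Its filler is the fronted wh-phrase "who", at word 1.
(The other dependency links word 4 to a gap after word 5.)

1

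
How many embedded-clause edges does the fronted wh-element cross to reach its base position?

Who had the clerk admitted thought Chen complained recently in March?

"who" is extracted from the subject of "thought".
Boundaries crossed, outermost first: [Ø] — 1 in total.

1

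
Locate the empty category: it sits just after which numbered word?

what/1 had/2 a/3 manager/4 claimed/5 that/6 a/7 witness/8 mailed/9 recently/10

The displaced element is "what" (word 1).
It is linked across 1 clause boundary (that).
It functions as the direct object of "mailed", so the gap sits immediately after word 9 ("mailed").
Base order: A manager had claimed that a witness mailed what recently.

9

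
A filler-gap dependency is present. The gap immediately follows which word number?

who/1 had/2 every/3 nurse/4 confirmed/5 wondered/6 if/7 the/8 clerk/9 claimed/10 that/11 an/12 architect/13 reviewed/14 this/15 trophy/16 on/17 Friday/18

The displaced element is "who" (word 1).
It is linked across 1 clause boundary (Ø).
It functions as the subject of "wondered", so the gap sits immediately after word 5 ("confirmed").
Base order: Every nurse had confirmed that who wondered if the clerk claimed that an architect reviewed this trophy on Friday.

5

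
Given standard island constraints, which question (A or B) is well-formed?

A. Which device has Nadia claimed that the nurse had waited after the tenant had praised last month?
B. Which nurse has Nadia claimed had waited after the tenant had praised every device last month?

In A, the wh-phrase is extracted from inside an adjunct island (introduced by "after"), which blocks movement.
In B, the extraction path crosses only that-complement boundaries, which are transparent.
So B is grammatical.

B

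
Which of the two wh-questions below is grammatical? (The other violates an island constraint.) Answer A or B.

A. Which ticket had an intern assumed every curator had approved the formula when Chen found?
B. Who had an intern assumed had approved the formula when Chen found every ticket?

B

In A, the wh-phrase is extracted from inside an adjunct island (introduced by "when"), which blocks movement.
In B, the extraction path crosses only that-complement boundaries, which are transparent.
So B is grammatical.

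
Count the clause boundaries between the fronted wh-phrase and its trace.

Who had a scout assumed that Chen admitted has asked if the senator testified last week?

"who" is extracted from the subject of "asked".
Boundaries crossed, outermost first: [that], [Ø] — 2 in total.

2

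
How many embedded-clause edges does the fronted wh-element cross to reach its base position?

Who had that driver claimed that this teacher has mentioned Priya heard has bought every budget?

"who" is extracted from the subject of "bought".
Boundaries crossed, outermost first: [that], [Ø], [Ø] — 3 in total.

3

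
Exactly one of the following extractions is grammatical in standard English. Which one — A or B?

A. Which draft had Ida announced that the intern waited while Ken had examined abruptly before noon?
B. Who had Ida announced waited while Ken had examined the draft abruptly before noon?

In A, the wh-phrase is extracted from inside an adjunct island (introduced by "while"), which blocks movement.
In B, the extraction path crosses only that-complement boundaries, which are transparent.
So B is grammatical.

B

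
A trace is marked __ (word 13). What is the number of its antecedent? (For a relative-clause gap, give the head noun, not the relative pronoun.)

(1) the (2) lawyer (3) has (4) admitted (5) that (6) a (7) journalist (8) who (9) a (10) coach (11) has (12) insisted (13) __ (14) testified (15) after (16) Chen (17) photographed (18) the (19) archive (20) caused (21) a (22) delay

7

The gap at 13 is the subject of "testified", inside a relative clause.
The relative pronoun is "who" (word 8); it is bound by the head noun immediately before it.
Its filler is the head noun "journalist", at word 7.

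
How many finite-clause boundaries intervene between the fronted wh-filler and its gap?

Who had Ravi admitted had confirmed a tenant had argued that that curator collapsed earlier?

1

"who" is extracted from the subject of "confirmed".
Boundaries crossed, outermost first: [Ø] — 1 in total.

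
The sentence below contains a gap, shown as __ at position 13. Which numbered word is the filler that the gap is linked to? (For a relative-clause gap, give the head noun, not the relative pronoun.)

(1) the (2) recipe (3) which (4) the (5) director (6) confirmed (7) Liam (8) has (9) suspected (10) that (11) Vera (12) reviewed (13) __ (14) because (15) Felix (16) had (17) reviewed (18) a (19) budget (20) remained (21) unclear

The gap at 13 is the object of "reviewed", inside a relative clause.
The relative pronoun is "which" (word 3); it is bound by the head noun immediately before it.
Its filler is the head noun "recipe", at word 2.

2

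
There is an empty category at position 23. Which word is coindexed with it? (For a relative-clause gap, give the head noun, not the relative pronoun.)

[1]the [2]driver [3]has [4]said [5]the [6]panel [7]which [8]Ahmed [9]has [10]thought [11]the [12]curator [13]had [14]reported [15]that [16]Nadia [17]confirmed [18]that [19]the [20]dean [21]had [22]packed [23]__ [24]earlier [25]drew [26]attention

6

The gap at 23 is the object of "packed", inside a relative clause.
The relative pronoun is "which" (word 7); it is bound by the head noun immediately before it.
Its filler is the head noun "panel", at word 6.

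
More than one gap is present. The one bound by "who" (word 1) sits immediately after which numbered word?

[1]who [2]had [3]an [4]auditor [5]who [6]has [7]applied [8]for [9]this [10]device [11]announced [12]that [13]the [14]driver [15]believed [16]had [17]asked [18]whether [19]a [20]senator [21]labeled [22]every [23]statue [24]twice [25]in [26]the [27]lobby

The displaced element is "who" (word 1).
It is linked across 2 clause boundaries (that → Ø).
It functions as the subject of "asked", so the gap sits immediately after word 15 ("believed").
Base order: An auditor who has applied for this device had announced that the driver believed that who had asked whether a senator labeled every statue twice in the lobby.

15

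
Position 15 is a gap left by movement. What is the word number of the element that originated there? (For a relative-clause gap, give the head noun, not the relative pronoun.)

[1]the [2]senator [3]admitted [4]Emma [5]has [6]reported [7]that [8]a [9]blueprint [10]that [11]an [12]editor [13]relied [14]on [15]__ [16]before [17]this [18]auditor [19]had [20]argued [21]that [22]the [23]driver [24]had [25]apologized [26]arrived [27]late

9

The gap at 15 is the prepositional object of "relied", inside a relative clause.
The relative pronoun is "that" (word 10); it is bound by the head noun immediately before it.
Its filler is the head noun "blueprint", at word 9.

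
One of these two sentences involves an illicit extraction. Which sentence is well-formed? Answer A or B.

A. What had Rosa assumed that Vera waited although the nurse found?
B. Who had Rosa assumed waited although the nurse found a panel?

In A, the wh-phrase is extracted from inside an adjunct island (introduced by "although"), which blocks movement.
In B, the extraction path crosses only that-complement boundaries, which are transparent.
So B is grammatical.

B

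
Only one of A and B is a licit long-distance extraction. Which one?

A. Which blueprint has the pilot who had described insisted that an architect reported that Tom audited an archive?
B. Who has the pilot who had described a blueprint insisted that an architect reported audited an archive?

In A, the wh-phrase is extracted from inside a complex-NP island (relative clause) (introduced by "who"), which blocks movement.
In B, the extraction path crosses only that-complement boundaries, which are transparent.
So B is grammatical.

B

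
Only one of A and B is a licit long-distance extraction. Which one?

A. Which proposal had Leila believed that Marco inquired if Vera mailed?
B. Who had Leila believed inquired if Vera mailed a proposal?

In A, the wh-phrase is extracted from inside a wh-island (introduced by "if"), which blocks movement.
In B, the extraction path crosses only that-complement boundaries, which are transparent.
So B is grammatical.

B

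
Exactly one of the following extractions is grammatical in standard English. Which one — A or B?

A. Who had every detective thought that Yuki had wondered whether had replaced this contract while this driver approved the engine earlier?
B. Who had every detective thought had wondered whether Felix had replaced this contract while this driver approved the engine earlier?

B

In A, the wh-phrase is extracted from inside a wh-island (introduced by "whether"), which blocks movement.
In B, the extraction path crosses only that-complement boundaries, which are transparent.
So B is grammatical.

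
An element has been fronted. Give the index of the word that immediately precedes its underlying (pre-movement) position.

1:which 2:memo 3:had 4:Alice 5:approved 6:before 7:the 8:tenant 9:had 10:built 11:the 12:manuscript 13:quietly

The displaced element is "which memo" (word 2).
It functions as the direct object of "approved", so the gap sits immediately after word 5 ("approved").
Base order: Alice had approved which memo before the tenant had built the manuscript quietly.

5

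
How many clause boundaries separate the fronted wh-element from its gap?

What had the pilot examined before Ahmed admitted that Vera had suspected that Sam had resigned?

"what" originates inside the matrix clause — no clause boundary is crossed.

0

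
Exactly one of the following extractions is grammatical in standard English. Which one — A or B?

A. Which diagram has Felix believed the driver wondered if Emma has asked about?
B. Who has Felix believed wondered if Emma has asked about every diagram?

In A, the wh-phrase is extracted from inside a wh-island (introduced by "if"), which blocks movement.
In B, the extraction path crosses only that-complement boundaries, which are transparent.
So B is grammatical.

B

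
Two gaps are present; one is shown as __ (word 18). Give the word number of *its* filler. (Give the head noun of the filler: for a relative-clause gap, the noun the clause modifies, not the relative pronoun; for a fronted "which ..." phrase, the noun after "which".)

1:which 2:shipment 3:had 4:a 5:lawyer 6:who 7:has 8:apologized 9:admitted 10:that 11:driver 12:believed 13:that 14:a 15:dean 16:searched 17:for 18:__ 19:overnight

2

The marked gap is the object of the preposition "for" of "searched".
Its filler is the fronted wh-phrase "which shipment", at word 2.
(The other dependency links word 5 to a gap after word 6.)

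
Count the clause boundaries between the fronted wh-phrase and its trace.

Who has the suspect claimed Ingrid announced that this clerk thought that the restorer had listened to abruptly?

"who" is extracted from the PP object of "listened".
Boundaries crossed, outermost first: [Ø], [that], [that] — 3 in total.

3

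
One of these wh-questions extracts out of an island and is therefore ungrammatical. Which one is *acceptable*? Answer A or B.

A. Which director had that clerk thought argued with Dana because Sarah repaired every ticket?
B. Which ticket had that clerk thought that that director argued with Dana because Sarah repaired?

A

In B, the wh-phrase is extracted from inside an adjunct island (introduced by "because"), which blocks movement.
In A, the extraction path crosses only that-complement boundaries, which are transparent.
So A is grammatical.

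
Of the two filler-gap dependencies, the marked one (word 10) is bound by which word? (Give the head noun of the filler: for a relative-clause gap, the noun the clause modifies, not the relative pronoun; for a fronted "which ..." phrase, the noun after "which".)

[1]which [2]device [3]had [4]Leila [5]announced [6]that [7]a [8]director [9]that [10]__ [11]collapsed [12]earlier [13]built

8

The marked gap is inside the relative clause, the subject of "collapsed".
Its filler is the head noun "director" (via "that"), at word 8.
(The other dependency links word 2 to a gap after word 13.)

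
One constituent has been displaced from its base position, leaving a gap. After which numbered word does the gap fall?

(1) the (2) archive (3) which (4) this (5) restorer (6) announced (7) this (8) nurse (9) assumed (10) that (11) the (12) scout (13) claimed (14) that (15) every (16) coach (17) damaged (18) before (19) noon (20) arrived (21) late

17

The displaced element is "the archive" (word 2).
It is linked across 3 clause boundaries (Ø → that → that).
It functions as the direct object of "damaged", so the gap sits immediately after word 17 ("damaged").
Base order: This restorer announced this nurse assumed that the scout claimed that every coach damaged the archive before noon.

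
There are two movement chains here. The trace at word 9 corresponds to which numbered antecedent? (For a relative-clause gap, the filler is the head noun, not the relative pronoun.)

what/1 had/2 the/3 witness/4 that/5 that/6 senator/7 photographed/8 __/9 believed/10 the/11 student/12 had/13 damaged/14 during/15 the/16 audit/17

The marked gap is inside the relative clause, the direct object of "photographed".
Its filler is the head noun "witness" (via "that"), at word 4.
(The other dependency links word 1 to a gap after word 14.)

4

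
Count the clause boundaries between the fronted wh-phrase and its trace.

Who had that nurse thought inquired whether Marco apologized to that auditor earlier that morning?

1

"who" is extracted from the subject of "inquired".
Boundaries crossed, outermost first: [Ø] — 1 in total.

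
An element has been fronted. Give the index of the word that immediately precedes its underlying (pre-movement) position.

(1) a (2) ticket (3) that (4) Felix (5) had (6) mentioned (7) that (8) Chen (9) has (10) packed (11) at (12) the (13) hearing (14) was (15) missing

10

The displaced element is "a ticket" (word 2).
It is linked across 1 clause boundary (that).
It functions as the direct object of "packed", so the gap sits immediately after word 10 ("packed").
Base order: Felix had mentioned that Chen has packed a ticket at the hearing.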